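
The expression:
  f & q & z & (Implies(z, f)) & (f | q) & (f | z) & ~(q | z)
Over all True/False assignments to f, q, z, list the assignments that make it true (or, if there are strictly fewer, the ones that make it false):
is never true.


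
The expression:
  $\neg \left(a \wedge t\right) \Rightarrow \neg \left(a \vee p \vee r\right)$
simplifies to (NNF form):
$\left(a \wedge t\right) \vee \left(\neg a \wedge \neg p \wedge \neg r\right)$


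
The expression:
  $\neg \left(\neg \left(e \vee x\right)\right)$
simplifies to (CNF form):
$e \vee x$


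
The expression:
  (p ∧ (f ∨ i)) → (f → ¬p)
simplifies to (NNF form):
¬f ∨ ¬p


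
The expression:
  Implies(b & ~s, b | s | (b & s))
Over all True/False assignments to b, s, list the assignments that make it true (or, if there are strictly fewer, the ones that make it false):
is always true.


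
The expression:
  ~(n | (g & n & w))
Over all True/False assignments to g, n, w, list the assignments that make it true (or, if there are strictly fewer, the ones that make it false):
is true only for:
  g=False, n=False, w=False;
  g=False, n=False, w=True;
  g=True, n=False, w=False;
  g=True, n=False, w=True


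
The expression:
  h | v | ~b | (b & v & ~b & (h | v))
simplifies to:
h | v | ~b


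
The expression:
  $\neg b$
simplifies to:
$\neg b$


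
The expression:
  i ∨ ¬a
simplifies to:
i ∨ ¬a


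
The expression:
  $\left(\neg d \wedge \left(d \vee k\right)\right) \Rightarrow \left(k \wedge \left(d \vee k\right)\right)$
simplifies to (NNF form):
$\text{True}$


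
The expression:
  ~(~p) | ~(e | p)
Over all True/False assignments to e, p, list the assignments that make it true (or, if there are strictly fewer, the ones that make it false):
is false only for:
  e=True, p=False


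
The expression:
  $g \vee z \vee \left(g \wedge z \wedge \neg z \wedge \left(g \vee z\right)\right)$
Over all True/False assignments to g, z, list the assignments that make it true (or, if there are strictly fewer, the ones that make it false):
is false only for:
  g=False, z=False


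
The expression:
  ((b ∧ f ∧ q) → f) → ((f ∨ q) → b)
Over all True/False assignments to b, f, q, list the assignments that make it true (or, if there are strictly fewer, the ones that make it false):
is false only for:
  b=False, f=False, q=True;
  b=False, f=True, q=False;
  b=False, f=True, q=True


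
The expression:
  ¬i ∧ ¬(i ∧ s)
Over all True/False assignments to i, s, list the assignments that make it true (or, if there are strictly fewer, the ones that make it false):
is true only for:
  i=False, s=False;
  i=False, s=True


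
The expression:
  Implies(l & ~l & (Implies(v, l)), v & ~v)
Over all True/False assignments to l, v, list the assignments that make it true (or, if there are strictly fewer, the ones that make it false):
is always true.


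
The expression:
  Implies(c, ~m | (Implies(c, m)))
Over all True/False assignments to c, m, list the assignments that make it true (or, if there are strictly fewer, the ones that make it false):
is always true.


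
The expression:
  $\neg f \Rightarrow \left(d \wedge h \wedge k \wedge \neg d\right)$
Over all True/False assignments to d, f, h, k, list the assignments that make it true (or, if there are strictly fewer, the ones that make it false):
is true only for:
  d=False, f=True, h=False, k=False;
  d=False, f=True, h=False, k=True;
  d=False, f=True, h=True, k=False;
  d=False, f=True, h=True, k=True;
  d=True, f=True, h=False, k=False;
  d=True, f=True, h=False, k=True;
  d=True, f=True, h=True, k=False;
  d=True, f=True, h=True, k=True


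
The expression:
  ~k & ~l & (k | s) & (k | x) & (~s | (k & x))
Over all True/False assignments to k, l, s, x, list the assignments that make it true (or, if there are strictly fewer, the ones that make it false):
is never true.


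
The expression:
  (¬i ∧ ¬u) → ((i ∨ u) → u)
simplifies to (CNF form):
True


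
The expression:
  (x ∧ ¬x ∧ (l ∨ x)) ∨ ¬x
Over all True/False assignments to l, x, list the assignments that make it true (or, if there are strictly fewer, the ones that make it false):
is true only for:
  l=False, x=False;
  l=True, x=False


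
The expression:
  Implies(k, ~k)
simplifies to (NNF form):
~k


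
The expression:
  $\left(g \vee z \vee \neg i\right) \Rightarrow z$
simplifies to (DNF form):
$z \vee \left(i \wedge \neg g\right)$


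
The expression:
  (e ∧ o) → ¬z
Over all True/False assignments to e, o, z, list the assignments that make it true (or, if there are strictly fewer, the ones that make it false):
is false only for:
  e=True, o=True, z=True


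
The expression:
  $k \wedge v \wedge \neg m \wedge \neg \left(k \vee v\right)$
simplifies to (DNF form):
$\text{False}$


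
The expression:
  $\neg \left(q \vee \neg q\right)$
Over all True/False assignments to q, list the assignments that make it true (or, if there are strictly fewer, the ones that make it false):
is never true.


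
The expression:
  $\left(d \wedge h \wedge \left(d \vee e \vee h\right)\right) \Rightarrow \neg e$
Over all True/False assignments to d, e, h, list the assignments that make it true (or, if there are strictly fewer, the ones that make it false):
is false only for:
  d=True, e=True, h=True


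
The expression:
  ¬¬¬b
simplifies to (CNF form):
¬b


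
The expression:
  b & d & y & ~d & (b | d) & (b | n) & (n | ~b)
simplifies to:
False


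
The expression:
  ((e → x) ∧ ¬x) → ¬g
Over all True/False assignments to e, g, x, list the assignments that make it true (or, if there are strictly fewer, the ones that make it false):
is false only for:
  e=False, g=True, x=False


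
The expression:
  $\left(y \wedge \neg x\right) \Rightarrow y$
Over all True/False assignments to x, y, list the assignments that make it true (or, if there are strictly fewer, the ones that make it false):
is always true.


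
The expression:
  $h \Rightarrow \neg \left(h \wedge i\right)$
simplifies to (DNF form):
$\neg h \vee \neg i$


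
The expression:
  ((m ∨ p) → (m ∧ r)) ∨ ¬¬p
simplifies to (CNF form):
p ∨ r ∨ ¬m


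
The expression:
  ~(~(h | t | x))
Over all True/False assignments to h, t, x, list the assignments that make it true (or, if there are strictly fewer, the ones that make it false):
is false only for:
  h=False, t=False, x=False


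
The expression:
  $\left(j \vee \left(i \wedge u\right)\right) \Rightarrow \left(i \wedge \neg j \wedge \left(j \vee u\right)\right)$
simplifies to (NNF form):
$\neg j$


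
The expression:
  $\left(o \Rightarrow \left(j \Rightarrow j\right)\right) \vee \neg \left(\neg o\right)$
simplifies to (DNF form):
$\text{True}$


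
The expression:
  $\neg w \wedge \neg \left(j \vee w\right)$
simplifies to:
$\neg j \wedge \neg w$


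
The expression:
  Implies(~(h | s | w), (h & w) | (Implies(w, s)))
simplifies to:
True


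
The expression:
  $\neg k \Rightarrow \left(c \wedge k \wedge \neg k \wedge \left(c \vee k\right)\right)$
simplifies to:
$k$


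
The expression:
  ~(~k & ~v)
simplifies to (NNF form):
k | v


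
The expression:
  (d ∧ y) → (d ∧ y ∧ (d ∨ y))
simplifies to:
True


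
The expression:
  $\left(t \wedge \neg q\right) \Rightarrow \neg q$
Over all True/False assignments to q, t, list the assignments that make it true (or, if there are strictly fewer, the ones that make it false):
is always true.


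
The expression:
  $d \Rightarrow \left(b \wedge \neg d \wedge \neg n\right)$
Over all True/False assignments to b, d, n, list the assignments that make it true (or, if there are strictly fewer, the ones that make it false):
is true only for:
  b=False, d=False, n=False;
  b=False, d=False, n=True;
  b=True, d=False, n=False;
  b=True, d=False, n=True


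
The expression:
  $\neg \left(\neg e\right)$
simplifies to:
$e$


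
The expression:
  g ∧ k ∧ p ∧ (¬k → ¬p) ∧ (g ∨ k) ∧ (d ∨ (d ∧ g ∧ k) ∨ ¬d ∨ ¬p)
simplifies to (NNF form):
g ∧ k ∧ p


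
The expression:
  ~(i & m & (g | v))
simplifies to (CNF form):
(~g | ~i | ~m) & (~i | ~m | ~v)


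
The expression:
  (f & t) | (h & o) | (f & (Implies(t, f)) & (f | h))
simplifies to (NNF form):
f | (h & o)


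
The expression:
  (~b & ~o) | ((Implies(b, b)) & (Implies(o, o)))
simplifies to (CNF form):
True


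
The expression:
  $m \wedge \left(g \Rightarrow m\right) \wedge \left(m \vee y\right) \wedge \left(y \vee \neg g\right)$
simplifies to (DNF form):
$\left(m \wedge y\right) \vee \left(m \wedge \neg g\right)$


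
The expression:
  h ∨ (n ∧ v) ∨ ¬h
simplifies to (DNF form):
True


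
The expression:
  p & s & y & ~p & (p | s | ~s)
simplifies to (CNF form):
False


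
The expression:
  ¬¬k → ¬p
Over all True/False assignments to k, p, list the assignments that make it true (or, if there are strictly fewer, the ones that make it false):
is false only for:
  k=True, p=True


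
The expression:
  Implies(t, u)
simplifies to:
u | ~t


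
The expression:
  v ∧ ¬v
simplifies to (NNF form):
False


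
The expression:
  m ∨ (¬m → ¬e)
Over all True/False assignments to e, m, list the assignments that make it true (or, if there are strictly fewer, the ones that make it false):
is false only for:
  e=True, m=False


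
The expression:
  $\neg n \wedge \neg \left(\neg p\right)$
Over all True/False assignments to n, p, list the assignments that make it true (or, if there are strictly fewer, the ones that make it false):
is true only for:
  n=False, p=True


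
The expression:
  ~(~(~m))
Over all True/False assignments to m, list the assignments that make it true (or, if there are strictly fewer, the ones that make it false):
is true only for:
  m=False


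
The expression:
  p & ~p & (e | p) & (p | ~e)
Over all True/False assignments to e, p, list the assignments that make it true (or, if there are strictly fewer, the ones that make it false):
is never true.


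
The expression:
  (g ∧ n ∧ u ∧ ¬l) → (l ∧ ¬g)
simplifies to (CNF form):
l ∨ ¬g ∨ ¬n ∨ ¬u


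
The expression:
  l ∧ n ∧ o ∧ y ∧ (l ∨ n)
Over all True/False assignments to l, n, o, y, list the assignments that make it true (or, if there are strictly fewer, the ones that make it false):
is true only for:
  l=True, n=True, o=True, y=True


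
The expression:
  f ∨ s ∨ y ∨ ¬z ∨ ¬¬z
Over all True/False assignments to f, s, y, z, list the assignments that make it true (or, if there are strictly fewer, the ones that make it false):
is always true.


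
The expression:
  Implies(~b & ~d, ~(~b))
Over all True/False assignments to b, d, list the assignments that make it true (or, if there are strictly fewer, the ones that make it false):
is false only for:
  b=False, d=False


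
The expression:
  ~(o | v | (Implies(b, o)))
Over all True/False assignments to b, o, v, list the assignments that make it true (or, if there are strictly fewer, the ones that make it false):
is true only for:
  b=True, o=False, v=False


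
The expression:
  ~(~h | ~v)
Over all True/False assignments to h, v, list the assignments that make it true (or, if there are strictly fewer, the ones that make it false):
is true only for:
  h=True, v=True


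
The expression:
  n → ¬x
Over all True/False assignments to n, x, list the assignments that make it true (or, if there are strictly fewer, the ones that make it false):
is false only for:
  n=True, x=True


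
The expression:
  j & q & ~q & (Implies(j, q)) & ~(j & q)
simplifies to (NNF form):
False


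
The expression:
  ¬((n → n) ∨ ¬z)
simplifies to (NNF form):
False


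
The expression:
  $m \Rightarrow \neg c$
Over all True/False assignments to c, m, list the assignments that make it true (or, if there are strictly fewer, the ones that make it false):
is false only for:
  c=True, m=True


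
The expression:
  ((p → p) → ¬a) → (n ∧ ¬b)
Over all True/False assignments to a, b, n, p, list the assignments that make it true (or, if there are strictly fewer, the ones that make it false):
is false only for:
  a=False, b=False, n=False, p=False;
  a=False, b=False, n=False, p=True;
  a=False, b=True, n=False, p=False;
  a=False, b=True, n=False, p=True;
  a=False, b=True, n=True, p=False;
  a=False, b=True, n=True, p=True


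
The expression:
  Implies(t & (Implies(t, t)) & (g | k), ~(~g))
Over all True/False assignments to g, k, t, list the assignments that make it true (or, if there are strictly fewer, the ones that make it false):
is false only for:
  g=False, k=True, t=True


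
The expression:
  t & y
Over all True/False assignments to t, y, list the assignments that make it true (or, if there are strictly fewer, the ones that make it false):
is true only for:
  t=True, y=True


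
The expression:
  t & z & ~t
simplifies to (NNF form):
False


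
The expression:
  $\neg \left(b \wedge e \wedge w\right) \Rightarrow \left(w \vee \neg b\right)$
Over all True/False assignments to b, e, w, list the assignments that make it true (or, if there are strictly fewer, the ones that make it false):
is false only for:
  b=True, e=False, w=False;
  b=True, e=True, w=False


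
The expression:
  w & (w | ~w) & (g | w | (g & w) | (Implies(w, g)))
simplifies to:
w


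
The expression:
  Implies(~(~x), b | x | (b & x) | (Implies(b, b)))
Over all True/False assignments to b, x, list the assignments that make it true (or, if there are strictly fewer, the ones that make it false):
is always true.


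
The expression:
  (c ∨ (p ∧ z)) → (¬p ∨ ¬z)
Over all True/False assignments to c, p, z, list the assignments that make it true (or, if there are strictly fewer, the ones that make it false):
is false only for:
  c=False, p=True, z=True;
  c=True, p=True, z=True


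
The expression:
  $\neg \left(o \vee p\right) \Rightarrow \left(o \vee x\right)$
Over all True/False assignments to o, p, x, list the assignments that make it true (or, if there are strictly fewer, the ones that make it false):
is false only for:
  o=False, p=False, x=False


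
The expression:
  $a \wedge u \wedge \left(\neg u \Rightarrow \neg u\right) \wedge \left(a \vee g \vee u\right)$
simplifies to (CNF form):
$a \wedge u$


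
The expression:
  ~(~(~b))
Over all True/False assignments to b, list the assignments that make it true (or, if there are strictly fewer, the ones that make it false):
is true only for:
  b=False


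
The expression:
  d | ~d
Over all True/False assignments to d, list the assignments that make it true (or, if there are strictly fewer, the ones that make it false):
is always true.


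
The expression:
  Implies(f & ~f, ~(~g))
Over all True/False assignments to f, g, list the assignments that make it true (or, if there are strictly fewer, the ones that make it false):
is always true.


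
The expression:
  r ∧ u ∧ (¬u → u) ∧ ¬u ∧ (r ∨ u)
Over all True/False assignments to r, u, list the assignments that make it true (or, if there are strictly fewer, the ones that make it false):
is never true.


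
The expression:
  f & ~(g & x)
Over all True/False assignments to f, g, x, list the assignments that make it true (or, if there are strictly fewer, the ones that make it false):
is true only for:
  f=True, g=False, x=False;
  f=True, g=False, x=True;
  f=True, g=True, x=False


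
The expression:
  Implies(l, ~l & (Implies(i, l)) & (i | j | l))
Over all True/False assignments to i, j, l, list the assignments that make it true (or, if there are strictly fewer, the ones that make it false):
is true only for:
  i=False, j=False, l=False;
  i=False, j=True, l=False;
  i=True, j=False, l=False;
  i=True, j=True, l=False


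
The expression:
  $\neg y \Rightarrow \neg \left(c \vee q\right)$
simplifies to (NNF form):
$y \vee \left(\neg c \wedge \neg q\right)$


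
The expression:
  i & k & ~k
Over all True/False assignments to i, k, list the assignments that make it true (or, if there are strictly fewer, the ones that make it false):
is never true.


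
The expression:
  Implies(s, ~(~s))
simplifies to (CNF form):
True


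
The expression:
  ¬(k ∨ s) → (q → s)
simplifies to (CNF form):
k ∨ s ∨ ¬q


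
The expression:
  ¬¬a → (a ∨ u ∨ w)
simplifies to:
True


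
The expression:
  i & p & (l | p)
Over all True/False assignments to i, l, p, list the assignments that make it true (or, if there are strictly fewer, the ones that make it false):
is true only for:
  i=True, l=False, p=True;
  i=True, l=True, p=True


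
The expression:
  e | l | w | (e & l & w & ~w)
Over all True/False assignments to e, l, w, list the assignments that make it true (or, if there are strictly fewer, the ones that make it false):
is false only for:
  e=False, l=False, w=False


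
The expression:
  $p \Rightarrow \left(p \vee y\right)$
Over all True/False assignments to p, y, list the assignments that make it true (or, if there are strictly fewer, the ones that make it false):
is always true.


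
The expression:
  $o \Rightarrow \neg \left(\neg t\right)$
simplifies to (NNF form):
$t \vee \neg o$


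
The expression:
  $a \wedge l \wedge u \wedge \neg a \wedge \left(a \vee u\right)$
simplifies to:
$\text{False}$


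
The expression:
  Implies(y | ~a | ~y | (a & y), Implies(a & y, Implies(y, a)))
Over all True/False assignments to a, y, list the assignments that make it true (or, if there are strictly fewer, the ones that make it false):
is always true.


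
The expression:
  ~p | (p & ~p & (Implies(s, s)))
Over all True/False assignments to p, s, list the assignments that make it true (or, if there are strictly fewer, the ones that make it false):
is true only for:
  p=False, s=False;
  p=False, s=True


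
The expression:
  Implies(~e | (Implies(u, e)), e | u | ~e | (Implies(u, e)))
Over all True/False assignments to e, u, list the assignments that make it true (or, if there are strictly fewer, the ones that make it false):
is always true.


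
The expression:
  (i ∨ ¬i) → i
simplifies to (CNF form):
i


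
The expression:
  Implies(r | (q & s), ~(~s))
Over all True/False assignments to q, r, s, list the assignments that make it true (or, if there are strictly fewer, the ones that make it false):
is false only for:
  q=False, r=True, s=False;
  q=True, r=True, s=False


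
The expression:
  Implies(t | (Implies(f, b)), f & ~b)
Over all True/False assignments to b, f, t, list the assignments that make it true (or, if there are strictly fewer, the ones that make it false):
is true only for:
  b=False, f=True, t=False;
  b=False, f=True, t=True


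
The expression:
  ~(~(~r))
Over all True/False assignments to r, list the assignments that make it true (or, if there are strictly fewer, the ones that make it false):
is true only for:
  r=False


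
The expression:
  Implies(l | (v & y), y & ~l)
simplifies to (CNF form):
~l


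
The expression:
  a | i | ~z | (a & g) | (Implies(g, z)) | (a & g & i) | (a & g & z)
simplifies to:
True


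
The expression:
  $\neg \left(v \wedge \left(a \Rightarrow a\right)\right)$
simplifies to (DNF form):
$\neg v$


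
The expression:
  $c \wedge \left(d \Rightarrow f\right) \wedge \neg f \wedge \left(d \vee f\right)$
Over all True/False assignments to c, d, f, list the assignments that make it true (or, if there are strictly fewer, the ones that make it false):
is never true.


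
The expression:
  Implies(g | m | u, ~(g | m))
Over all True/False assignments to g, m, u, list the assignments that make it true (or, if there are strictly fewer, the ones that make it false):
is true only for:
  g=False, m=False, u=False;
  g=False, m=False, u=True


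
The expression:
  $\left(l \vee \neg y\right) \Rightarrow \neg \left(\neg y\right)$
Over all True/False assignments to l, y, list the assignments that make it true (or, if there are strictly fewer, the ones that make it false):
is true only for:
  l=False, y=True;
  l=True, y=True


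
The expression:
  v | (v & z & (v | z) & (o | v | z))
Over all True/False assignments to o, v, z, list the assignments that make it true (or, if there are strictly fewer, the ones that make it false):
is true only for:
  o=False, v=True, z=False;
  o=False, v=True, z=True;
  o=True, v=True, z=False;
  o=True, v=True, z=True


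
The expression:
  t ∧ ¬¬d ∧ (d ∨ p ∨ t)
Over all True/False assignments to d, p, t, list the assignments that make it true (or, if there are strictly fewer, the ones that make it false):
is true only for:
  d=True, p=False, t=True;
  d=True, p=True, t=True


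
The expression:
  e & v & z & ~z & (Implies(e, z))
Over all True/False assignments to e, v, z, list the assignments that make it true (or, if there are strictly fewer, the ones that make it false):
is never true.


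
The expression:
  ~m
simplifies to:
~m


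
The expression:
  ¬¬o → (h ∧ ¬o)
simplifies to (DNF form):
¬o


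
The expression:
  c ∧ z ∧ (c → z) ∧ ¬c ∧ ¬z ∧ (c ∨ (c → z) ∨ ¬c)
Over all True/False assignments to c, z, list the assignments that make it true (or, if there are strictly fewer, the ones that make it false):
is never true.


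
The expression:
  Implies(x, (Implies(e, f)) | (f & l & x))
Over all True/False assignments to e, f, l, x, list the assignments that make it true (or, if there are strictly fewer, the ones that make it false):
is false only for:
  e=True, f=False, l=False, x=True;
  e=True, f=False, l=True, x=True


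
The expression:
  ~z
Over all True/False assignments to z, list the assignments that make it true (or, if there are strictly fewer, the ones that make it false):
is true only for:
  z=False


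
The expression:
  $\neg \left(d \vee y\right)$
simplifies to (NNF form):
$\neg d \wedge \neg y$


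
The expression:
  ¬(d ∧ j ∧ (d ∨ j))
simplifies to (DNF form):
¬d ∨ ¬j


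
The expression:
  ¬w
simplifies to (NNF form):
¬w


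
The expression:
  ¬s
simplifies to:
¬s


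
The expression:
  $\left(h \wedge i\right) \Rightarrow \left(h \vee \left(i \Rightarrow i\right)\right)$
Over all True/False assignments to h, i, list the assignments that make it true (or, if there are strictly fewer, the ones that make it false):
is always true.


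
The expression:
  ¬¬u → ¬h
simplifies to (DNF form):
¬h ∨ ¬u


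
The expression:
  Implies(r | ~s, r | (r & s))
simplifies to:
r | s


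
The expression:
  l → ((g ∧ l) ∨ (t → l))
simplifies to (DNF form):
True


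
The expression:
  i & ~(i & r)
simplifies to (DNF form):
i & ~r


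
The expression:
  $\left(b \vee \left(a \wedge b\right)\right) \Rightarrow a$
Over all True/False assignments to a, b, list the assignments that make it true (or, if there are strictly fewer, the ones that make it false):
is false only for:
  a=False, b=True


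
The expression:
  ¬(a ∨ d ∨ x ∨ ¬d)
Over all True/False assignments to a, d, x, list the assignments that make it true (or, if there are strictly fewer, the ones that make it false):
is never true.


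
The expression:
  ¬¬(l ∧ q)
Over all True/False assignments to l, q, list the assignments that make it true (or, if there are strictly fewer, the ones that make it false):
is true only for:
  l=True, q=True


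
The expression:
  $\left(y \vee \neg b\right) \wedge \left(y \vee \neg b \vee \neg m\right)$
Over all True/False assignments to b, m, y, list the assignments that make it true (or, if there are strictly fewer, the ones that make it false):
is false only for:
  b=True, m=False, y=False;
  b=True, m=True, y=False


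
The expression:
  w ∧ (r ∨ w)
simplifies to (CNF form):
w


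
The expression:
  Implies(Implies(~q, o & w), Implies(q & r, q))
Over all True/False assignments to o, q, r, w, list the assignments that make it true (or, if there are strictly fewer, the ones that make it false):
is always true.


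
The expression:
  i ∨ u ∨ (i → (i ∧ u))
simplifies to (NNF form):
True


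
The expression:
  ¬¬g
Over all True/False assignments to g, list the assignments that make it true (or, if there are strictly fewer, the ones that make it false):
is true only for:
  g=True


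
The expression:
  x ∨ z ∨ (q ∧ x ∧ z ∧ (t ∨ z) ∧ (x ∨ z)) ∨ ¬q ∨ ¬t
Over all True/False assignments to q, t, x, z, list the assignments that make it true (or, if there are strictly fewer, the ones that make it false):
is false only for:
  q=True, t=True, x=False, z=False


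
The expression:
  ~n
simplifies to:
~n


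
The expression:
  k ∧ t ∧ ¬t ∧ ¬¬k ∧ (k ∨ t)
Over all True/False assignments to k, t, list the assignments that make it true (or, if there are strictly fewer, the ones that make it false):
is never true.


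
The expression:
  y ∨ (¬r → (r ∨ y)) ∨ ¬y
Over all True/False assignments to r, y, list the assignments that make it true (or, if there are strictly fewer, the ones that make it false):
is always true.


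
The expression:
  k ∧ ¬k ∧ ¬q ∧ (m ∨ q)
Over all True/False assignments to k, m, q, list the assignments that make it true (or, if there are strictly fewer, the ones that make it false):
is never true.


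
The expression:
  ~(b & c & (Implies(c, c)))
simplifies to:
~b | ~c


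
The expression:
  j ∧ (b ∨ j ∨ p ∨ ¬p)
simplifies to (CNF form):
j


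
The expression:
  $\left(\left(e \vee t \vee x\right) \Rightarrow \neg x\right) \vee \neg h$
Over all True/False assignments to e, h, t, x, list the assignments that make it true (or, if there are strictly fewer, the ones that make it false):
is false only for:
  e=False, h=True, t=False, x=True;
  e=False, h=True, t=True, x=True;
  e=True, h=True, t=False, x=True;
  e=True, h=True, t=True, x=True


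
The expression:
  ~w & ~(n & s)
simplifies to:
~w & (~n | ~s)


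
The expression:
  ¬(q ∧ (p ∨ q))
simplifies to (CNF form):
¬q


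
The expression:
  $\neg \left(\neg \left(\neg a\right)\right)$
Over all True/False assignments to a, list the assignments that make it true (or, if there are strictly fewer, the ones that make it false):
is true only for:
  a=False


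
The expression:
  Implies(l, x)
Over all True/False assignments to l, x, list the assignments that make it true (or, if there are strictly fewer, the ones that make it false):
is false only for:
  l=True, x=False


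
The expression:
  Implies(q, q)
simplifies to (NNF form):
True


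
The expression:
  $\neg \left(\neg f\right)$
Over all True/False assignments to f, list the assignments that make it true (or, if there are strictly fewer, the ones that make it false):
is true only for:
  f=True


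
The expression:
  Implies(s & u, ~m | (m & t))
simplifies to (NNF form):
t | ~m | ~s | ~u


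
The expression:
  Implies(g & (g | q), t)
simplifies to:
t | ~g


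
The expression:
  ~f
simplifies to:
~f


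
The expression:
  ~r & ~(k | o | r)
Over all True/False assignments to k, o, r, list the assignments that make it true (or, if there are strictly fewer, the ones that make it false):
is true only for:
  k=False, o=False, r=False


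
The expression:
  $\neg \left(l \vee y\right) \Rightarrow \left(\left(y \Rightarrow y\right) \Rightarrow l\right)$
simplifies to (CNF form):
$l \vee y$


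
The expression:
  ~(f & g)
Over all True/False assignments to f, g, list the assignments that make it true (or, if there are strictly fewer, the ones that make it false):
is false only for:
  f=True, g=True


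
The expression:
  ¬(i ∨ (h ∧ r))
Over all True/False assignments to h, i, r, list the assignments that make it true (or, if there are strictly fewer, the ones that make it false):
is true only for:
  h=False, i=False, r=False;
  h=False, i=False, r=True;
  h=True, i=False, r=False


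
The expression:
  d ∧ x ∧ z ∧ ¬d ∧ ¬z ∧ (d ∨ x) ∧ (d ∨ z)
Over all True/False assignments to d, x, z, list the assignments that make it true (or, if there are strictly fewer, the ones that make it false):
is never true.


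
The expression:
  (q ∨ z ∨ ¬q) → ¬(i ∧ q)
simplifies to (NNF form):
¬i ∨ ¬q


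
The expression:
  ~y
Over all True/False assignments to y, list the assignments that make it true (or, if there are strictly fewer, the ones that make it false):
is true only for:
  y=False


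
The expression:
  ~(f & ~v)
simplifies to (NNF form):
v | ~f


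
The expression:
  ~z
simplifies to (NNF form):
~z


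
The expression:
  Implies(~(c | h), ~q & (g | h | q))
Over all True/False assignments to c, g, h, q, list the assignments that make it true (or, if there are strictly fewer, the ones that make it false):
is false only for:
  c=False, g=False, h=False, q=False;
  c=False, g=False, h=False, q=True;
  c=False, g=True, h=False, q=True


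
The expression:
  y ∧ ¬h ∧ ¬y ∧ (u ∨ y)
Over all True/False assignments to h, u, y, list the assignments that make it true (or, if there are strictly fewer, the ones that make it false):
is never true.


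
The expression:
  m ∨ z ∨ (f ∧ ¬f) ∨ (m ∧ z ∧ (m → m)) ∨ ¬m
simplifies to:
True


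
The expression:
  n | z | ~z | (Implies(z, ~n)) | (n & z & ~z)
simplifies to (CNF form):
True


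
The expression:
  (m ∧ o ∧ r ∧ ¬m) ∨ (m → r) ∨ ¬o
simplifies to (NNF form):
r ∨ ¬m ∨ ¬o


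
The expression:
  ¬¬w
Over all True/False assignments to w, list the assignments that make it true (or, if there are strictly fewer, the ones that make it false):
is true only for:
  w=True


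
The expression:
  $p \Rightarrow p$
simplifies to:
$\text{True}$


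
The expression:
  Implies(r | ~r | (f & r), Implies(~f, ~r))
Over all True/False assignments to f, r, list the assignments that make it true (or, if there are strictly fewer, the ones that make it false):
is false only for:
  f=False, r=True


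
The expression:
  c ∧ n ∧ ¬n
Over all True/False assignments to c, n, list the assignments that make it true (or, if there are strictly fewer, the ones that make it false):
is never true.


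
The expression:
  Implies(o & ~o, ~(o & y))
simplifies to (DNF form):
True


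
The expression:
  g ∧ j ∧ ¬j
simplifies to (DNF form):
False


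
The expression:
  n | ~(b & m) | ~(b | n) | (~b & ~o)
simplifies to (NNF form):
n | ~b | ~m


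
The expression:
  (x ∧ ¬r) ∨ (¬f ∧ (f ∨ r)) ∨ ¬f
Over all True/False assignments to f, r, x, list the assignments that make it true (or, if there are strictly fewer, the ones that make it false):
is false only for:
  f=True, r=False, x=False;
  f=True, r=True, x=False;
  f=True, r=True, x=True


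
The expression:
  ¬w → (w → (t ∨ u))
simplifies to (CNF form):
True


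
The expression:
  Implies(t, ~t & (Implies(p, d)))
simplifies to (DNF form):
~t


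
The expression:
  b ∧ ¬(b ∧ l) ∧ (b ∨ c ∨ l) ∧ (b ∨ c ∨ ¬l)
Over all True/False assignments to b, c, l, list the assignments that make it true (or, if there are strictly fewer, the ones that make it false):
is true only for:
  b=True, c=False, l=False;
  b=True, c=True, l=False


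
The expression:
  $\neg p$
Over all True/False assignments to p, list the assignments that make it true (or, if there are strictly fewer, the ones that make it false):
is true only for:
  p=False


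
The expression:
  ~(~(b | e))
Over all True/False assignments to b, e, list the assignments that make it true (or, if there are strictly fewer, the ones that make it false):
is false only for:
  b=False, e=False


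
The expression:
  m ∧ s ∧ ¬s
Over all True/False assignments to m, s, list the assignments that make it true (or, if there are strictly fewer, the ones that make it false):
is never true.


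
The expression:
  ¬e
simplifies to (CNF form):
¬e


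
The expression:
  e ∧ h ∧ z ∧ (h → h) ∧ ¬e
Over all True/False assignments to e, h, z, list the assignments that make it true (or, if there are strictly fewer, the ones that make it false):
is never true.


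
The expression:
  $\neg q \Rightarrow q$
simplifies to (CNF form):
$q$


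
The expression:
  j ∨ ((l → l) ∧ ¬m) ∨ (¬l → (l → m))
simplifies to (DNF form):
True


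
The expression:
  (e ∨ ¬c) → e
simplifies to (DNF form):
c ∨ e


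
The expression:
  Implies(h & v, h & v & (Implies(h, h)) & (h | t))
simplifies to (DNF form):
True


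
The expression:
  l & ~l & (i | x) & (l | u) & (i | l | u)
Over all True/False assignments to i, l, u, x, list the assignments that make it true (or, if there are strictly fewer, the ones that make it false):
is never true.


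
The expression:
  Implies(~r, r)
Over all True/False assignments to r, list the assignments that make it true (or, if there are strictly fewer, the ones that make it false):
is true only for:
  r=True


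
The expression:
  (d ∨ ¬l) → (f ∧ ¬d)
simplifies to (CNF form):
¬d ∧ (f ∨ l)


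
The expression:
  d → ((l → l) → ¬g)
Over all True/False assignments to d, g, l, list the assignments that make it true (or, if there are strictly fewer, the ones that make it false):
is false only for:
  d=True, g=True, l=False;
  d=True, g=True, l=True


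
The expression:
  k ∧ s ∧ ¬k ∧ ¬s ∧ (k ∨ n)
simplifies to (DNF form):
False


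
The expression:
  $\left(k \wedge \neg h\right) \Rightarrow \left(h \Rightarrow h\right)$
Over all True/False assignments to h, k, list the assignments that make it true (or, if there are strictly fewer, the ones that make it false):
is always true.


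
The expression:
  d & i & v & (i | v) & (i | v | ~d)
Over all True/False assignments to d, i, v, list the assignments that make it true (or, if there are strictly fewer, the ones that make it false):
is true only for:
  d=True, i=True, v=True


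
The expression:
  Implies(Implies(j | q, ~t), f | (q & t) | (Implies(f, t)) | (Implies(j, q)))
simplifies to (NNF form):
True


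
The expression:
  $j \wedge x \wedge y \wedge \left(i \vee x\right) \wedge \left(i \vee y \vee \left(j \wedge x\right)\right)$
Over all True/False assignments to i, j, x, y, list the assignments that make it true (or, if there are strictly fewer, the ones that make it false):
is true only for:
  i=False, j=True, x=True, y=True;
  i=True, j=True, x=True, y=True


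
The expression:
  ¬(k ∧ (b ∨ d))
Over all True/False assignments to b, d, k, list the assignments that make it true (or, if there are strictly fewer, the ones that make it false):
is false only for:
  b=False, d=True, k=True;
  b=True, d=False, k=True;
  b=True, d=True, k=True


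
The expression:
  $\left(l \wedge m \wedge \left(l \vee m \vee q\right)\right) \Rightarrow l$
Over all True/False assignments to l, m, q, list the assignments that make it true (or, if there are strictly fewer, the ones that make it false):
is always true.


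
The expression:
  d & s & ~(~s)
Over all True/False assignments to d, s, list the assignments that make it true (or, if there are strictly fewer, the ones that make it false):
is true only for:
  d=True, s=True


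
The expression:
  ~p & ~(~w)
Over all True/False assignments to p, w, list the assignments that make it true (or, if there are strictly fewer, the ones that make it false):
is true only for:
  p=False, w=True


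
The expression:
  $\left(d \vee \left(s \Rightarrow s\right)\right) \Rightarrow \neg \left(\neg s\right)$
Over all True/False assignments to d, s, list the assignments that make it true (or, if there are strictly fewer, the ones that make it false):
is true only for:
  d=False, s=True;
  d=True, s=True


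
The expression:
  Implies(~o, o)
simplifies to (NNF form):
o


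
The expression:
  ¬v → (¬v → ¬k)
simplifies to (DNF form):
v ∨ ¬k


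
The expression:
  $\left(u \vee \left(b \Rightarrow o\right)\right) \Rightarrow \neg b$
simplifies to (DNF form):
$\left(\neg o \wedge \neg u\right) \vee \neg b$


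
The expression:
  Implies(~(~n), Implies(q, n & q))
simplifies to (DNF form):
True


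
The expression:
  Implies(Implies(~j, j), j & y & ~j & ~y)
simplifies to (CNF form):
~j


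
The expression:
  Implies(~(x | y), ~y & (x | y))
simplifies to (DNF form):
x | y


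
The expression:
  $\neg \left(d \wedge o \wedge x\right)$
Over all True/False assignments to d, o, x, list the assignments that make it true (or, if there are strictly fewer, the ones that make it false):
is false only for:
  d=True, o=True, x=True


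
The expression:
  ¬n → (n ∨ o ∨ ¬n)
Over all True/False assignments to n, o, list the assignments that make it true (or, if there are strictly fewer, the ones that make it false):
is always true.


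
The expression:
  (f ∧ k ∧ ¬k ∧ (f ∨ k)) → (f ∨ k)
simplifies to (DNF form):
True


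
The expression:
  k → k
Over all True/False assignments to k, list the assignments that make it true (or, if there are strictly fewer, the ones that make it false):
is always true.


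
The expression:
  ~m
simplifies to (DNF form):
~m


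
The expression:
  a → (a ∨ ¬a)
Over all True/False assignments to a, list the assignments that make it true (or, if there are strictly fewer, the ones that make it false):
is always true.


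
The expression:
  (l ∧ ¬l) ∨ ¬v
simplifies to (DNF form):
¬v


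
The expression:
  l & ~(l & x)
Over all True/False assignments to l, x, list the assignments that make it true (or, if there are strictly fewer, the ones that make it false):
is true only for:
  l=True, x=False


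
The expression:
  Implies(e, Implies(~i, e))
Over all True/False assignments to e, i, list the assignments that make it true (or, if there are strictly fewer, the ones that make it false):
is always true.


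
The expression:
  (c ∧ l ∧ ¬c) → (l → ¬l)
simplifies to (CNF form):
True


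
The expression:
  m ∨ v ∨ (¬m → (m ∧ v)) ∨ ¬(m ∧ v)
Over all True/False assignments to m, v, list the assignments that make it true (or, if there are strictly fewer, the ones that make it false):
is always true.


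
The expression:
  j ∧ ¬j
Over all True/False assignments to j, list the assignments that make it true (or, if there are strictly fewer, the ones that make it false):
is never true.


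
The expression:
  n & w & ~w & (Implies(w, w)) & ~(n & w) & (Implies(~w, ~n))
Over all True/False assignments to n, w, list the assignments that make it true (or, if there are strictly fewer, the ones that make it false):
is never true.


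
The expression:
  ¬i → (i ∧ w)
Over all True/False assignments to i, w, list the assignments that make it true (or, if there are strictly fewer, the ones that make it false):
is true only for:
  i=True, w=False;
  i=True, w=True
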